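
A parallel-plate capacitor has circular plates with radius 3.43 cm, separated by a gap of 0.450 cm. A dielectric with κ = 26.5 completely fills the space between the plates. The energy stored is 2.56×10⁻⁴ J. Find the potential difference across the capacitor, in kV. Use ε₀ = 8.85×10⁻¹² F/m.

1.63 kV

A = π(3.43 cm)² = 3.70×10⁻³ m².
C = κε₀A/d = 26.5 × 8.85×10⁻¹² × 3.70×10⁻³ / 4.50×10⁻³ = 1.93×10⁻¹⁰ F.
V = √(2U/C) = √(2 × 2.56×10⁻⁴ / 1.93×10⁻¹⁰) = 1.63×10³ V.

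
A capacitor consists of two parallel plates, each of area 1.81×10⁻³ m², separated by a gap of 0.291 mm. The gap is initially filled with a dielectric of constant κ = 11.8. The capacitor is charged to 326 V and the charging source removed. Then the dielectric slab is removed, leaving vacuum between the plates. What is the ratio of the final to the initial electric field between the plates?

E₂/E₁ ≈ 11.8

Isolated ⇒ Q is held fixed.
V₂ = Q/C₂ = V₁/0.0847; E = V/d, so E₂/E₁ = (V₂/V₁)(d₁/d₂) = 11.8.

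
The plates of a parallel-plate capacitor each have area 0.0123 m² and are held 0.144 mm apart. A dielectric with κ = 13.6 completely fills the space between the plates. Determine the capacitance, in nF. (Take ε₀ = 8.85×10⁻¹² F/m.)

10.3 nF

C = κε₀A/d = 13.6 × 8.85×10⁻¹² × 1.23×10⁻² / 1.44×10⁻⁴ = 1.03×10⁻⁸ F.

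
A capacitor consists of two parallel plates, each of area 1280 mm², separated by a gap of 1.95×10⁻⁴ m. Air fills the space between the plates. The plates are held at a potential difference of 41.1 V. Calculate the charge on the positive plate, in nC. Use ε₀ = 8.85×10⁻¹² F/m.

A = 1280 mm² = 1.28×10⁻³ m².
C = ε₀A/d = 8.85×10⁻¹² × 1.28×10⁻³ / 1.95×10⁻⁴ = 5.81×10⁻¹¹ F.
Q = CV = 5.81×10⁻¹¹ × 41.1 = 2.39×10⁻⁹ C.

Q ≈ 2.39 nC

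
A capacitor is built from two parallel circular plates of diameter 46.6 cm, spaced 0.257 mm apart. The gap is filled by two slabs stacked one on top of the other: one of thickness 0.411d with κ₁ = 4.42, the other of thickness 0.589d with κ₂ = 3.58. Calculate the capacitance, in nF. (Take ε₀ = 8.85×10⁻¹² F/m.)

C ≈ 22.8 nF

A = π(46.6/2 cm)² = 0.171 m².
Stacked slabs ⇒ two capacitors in series, each with the full plate area.
C₁ = κ₁ε₀A/d₁ = 4.42 × 8.85×10⁻¹² × 0.171 / 1.06×10⁻⁴ = 6.32×10⁻⁸ F.
C₂ = κ₂ε₀A/d₂ = 3.58 × 8.85×10⁻¹² × 0.171 / 1.51×10⁻⁴ = 3.57×10⁻⁸ F.
C = (1/C₁ + 1/C₂)⁻¹ = 2.28×10⁻⁸ F.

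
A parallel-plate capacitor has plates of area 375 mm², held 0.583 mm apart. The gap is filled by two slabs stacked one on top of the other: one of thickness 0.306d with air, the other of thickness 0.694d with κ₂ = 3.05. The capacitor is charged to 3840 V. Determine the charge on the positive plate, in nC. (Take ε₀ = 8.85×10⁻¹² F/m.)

A = 375 mm² = 3.75×10⁻⁴ m².
Stacked slabs ⇒ two capacitors in series, each with the full plate area.
C₁ = κ₁ε₀A/d₁ = 1.00 × 8.85×10⁻¹² × 3.75×10⁻⁴ / 1.78×10⁻⁴ = 1.86×10⁻¹¹ F.
C₂ = κ₂ε₀A/d₂ = 3.05 × 8.85×10⁻¹² × 3.75×10⁻⁴ / 4.05×10⁻⁴ = 2.50×10⁻¹¹ F.
C = (1/C₁ + 1/C₂)⁻¹ = 1.07×10⁻¹¹ F.
Q = CV = 1.07×10⁻¹¹ × 3840 = 4.10×10⁻⁸ C.

41.0 nC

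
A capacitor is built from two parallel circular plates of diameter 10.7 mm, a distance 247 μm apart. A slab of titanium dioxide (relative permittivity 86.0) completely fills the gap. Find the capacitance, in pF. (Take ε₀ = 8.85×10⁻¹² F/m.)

C ≈ 277 pF

A = π(10.7/2 mm)² = 8.99×10⁻⁵ m².
C = κε₀A/d = 86.0 × 8.85×10⁻¹² × 8.99×10⁻⁵ / 2.47×10⁻⁴ = 2.77×10⁻¹⁰ F.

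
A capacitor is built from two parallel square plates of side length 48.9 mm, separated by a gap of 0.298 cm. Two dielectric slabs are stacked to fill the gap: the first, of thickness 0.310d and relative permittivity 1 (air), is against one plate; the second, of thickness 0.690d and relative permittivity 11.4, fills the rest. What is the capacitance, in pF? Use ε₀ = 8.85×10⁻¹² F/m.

19.2 pF

A = (48.9 mm)² = 2.39×10⁻³ m².
Stacked slabs ⇒ two capacitors in series, each with the full plate area.
C₁ = κ₁ε₀A/d₁ = 1.00 × 8.85×10⁻¹² × 2.39×10⁻³ / 9.24×10⁻⁴ = 2.29×10⁻¹¹ F.
C₂ = κ₂ε₀A/d₂ = 11.4 × 8.85×10⁻¹² × 2.39×10⁻³ / 2.06×10⁻³ = 1.17×10⁻¹⁰ F.
C = (1/C₁ + 1/C₂)⁻¹ = 1.92×10⁻¹¹ F.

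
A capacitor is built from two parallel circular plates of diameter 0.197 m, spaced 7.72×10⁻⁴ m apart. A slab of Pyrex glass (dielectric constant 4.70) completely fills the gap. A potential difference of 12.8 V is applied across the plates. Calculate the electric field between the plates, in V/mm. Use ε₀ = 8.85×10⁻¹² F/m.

16.6 V/mm

E = V/d = 12.8 / 7.72×10⁻⁴ = 1.66×10⁴ V/m.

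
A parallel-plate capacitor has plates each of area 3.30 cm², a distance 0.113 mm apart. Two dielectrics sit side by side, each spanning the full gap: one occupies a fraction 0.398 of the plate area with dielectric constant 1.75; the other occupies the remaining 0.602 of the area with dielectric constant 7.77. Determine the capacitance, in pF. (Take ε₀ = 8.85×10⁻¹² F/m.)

A = 3.30 cm² = 3.30×10⁻⁴ m².
Side-by-side slabs ⇒ two capacitors in parallel, each spanning the full gap.
C₁ = κ₁ε₀A₁/d = 1.75 × 8.85×10⁻¹² × 1.31×10⁻⁴ / 1.13×10⁻⁴ = 1.80×10⁻¹¹ F.
C₂ = κ₂ε₀A₂/d = 7.77 × 8.85×10⁻¹² × 1.99×10⁻⁴ / 1.13×10⁻⁴ = 1.21×10⁻¹⁰ F.
C = C₁ + C₂ = 1.39×10⁻¹⁰ F.

C ≈ 139 pF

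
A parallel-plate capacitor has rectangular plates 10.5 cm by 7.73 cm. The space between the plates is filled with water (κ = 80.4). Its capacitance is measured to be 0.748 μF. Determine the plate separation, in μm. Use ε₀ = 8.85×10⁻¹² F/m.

7.72 μm

A = 10.5 × 7.73 cm² = 8.12×10⁻³ m².
d = κε₀A/C = 80.4 × 8.85×10⁻¹² × 8.12×10⁻³ / 7.48×10⁻⁷ = 7.72×10⁻⁶ m.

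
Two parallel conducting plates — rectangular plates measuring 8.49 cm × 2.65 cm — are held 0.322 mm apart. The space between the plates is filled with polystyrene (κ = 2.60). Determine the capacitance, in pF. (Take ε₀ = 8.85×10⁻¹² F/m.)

A = 8.49 × 2.65 cm² = 2.25×10⁻³ m².
C = κε₀A/d = 2.60 × 8.85×10⁻¹² × 2.25×10⁻³ / 3.22×10⁻⁴ = 1.61×10⁻¹⁰ F.

161 pF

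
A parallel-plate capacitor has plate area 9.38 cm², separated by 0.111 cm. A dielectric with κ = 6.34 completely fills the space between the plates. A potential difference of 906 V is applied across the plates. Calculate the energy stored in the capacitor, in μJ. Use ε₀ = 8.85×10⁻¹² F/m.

A = 9.38 cm² = 9.38×10⁻⁴ m².
C = κε₀A/d = 6.34 × 8.85×10⁻¹² × 9.38×10⁻⁴ / 1.11×10⁻³ = 4.74×10⁻¹¹ F.
U = ½CV² = ½ × 4.74×10⁻¹¹ × (906)² = 1.95×10⁻⁵ J.

U ≈ 19.5 μJ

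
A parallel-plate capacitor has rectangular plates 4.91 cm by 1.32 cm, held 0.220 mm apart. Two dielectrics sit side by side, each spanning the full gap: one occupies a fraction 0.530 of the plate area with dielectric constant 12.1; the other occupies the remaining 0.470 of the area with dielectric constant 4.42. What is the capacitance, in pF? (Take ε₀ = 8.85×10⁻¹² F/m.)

C ≈ 221 pF

A = 4.91 × 1.32 cm² = 6.48×10⁻⁴ m².
Side-by-side slabs ⇒ two capacitors in parallel, each spanning the full gap.
C₁ = κ₁ε₀A₁/d = 12.1 × 8.85×10⁻¹² × 3.44×10⁻⁴ / 2.20×10⁻⁴ = 1.67×10⁻¹⁰ F.
C₂ = κ₂ε₀A₂/d = 4.42 × 8.85×10⁻¹² × 3.05×10⁻⁴ / 2.20×10⁻⁴ = 5.42×10⁻¹¹ F.
C = C₁ + C₂ = 2.21×10⁻¹⁰ F.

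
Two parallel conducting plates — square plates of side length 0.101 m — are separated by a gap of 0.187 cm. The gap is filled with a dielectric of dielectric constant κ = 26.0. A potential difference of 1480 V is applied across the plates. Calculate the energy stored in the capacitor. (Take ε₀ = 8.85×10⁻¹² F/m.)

1.37 mJ

A = (0.101 m)² = 1.02×10⁻² m².
C = κε₀A/d = 26.0 × 8.85×10⁻¹² × 1.02×10⁻² / 1.87×10⁻³ = 1.26×10⁻⁹ F.
U = ½CV² = ½ × 1.26×10⁻⁹ × (1480)² = 1.37×10⁻³ J.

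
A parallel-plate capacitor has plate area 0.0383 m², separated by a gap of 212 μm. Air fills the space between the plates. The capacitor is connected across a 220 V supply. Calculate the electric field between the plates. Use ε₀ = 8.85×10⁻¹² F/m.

E = V/d = 220 / 2.12×10⁻⁴ = 1.04×10⁶ V/m.

E ≈ 1.04 MV/m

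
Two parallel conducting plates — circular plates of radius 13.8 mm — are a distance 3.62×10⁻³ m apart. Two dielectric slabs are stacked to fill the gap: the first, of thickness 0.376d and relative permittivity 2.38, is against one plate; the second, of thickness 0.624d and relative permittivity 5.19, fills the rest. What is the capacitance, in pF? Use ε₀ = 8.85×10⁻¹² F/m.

A = π(13.8 mm)² = 5.98×10⁻⁴ m².
Stacked slabs ⇒ two capacitors in series, each with the full plate area.
C₁ = κ₁ε₀A/d₁ = 2.38 × 8.85×10⁻¹² × 5.98×10⁻⁴ / 1.36×10⁻³ = 9.26×10⁻¹² F.
C₂ = κ₂ε₀A/d₂ = 5.19 × 8.85×10⁻¹² × 5.98×10⁻⁴ / 2.26×10⁻³ = 1.22×10⁻¹¹ F.
C = (1/C₁ + 1/C₂)⁻¹ = 5.26×10⁻¹² F.

C ≈ 5.26 pF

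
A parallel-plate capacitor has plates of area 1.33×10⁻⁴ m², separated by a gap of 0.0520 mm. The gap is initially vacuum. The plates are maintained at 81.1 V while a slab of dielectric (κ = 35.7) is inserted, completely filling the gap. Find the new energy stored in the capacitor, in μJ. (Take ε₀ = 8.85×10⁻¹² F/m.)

Initially C₁ = ε₀A/d = 8.85×10⁻¹² × 1.33×10⁻⁴ / 5.20×10⁻⁵ = 2.26×10⁻¹¹ F.
U₁ = 7.44×10⁻⁸ J.
Battery connected ⇒ V is held fixed. C₂ = 35.7 C₁ and U = ½CV², so U₂/U₁ = C₂/C₁ = 35.7.
U₂ = 35.7 × 7.44×10⁻⁸ = 2.66×10⁻⁶ J.

U ≈ 2.66 μJ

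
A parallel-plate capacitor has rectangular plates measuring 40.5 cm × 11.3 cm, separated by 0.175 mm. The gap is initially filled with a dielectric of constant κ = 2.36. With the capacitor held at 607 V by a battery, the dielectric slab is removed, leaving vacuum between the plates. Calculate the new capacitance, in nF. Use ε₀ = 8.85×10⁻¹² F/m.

2.31 nF

A = 40.5 × 11.3 cm² = 4.58×10⁻² m².
Initially C₁ = κε₀A/d = 2.36 × 8.85×10⁻¹² × 4.58×10⁻² / 1.75×10⁻⁴ = 5.46×10⁻⁹ F.
C = κε₀A/d scales with κ, so C₂/C₁ = 1/κ = 1/2.36 = 0.424.
C₂ = 0.424 × 5.46×10⁻⁹ = 2.31×10⁻⁹ F.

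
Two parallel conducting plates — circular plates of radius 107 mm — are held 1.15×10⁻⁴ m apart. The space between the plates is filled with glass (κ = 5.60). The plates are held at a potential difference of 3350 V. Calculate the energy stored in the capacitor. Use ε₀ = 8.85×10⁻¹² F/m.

A = π(107 mm)² = 3.60×10⁻² m².
C = κε₀A/d = 5.60 × 8.85×10⁻¹² × 3.60×10⁻² / 1.15×10⁻⁴ = 1.55×10⁻⁸ F.
U = ½CV² = ½ × 1.55×10⁻⁸ × (3350)² = 8.70×10⁻² J.

87.0 mJ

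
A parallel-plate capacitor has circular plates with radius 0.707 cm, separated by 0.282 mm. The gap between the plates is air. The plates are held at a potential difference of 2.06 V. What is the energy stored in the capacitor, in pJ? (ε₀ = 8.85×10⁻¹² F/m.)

A = π(0.707 cm)² = 1.57×10⁻⁴ m².
C = ε₀A/d = 8.85×10⁻¹² × 1.57×10⁻⁴ / 2.82×10⁻⁴ = 4.93×10⁻¹² F.
U = ½CV² = ½ × 4.93×10⁻¹² × (2.06)² = 1.05×10⁻¹¹ J.

10.5 pJ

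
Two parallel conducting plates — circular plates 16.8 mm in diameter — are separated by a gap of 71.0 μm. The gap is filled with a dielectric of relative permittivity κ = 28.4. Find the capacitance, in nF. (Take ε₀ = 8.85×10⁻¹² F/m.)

A = π(16.8/2 mm)² = 2.22×10⁻⁴ m².
C = κε₀A/d = 28.4 × 8.85×10⁻¹² × 2.22×10⁻⁴ / 7.10×10⁻⁵ = 7.85×10⁻¹⁰ F.

0.785 nF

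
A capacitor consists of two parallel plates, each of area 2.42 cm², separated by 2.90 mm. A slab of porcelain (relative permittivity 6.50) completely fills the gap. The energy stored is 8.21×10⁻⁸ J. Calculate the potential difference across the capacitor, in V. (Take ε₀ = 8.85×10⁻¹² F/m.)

185 V

A = 2.42 cm² = 2.42×10⁻⁴ m².
C = κε₀A/d = 6.50 × 8.85×10⁻¹² × 2.42×10⁻⁴ / 2.90×10⁻³ = 4.80×10⁻¹² F.
V = √(2U/C) = √(2 × 8.21×10⁻⁸ / 4.80×10⁻¹²) = 1.85×10² V.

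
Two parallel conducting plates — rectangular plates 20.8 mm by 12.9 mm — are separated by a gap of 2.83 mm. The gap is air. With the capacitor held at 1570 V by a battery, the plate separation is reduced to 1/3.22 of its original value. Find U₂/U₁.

Battery connected ⇒ V is held fixed.
C₂ = 3.22 C₁ and U = ½CV², so U₂/U₁ = C₂/C₁ = 3.22.

U₂/U₁ ≈ 3.22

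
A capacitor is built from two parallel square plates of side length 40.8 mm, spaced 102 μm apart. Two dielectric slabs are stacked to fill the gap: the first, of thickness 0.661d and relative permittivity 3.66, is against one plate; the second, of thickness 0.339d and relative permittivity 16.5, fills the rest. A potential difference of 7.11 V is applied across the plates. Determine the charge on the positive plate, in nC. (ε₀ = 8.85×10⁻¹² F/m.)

A = (40.8 mm)² = 1.66×10⁻³ m².
Stacked slabs ⇒ two capacitors in series, each with the full plate area.
C₁ = κ₁ε₀A/d₁ = 3.66 × 8.85×10⁻¹² × 1.66×10⁻³ / 6.74×10⁻⁵ = 8.00×10⁻¹⁰ F.
C₂ = κ₂ε₀A/d₂ = 16.5 × 8.85×10⁻¹² × 1.66×10⁻³ / 3.46×10⁻⁵ = 7.03×10⁻⁹ F.
C = (1/C₁ + 1/C₂)⁻¹ = 7.18×10⁻¹⁰ F.
Q = CV = 7.18×10⁻¹⁰ × 7.11 = 5.11×10⁻⁹ C.

Q ≈ 5.11 nC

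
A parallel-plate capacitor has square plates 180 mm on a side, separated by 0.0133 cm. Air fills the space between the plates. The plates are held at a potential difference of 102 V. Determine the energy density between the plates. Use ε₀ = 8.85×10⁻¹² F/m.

u ≈ 2.60 J/m³

E = V/d = 102 / 1.33×10⁻⁴ = 7.67×10⁵ V/m.
u = ½ε₀E² = ½ × 8.85×10⁻¹² × (7.67×10⁵)² = 2.60 J/m³.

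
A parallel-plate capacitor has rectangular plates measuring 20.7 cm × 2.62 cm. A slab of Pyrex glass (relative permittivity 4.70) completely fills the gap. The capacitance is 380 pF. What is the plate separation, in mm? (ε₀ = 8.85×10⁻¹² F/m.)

A = 20.7 × 2.62 cm² = 5.42×10⁻³ m².
d = κε₀A/C = 4.70 × 8.85×10⁻¹² × 5.42×10⁻³ / 3.80×10⁻¹⁰ = 5.94×10⁻⁴ m.

d ≈ 0.594 mm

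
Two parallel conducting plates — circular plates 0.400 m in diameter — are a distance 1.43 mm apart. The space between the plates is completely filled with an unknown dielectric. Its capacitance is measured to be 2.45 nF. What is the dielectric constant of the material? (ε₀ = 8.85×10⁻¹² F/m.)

3.15

A = π(0.400/2 m)² = 0.126 m².
κ = Cd/(ε₀A) = 2.45×10⁻⁹ × 1.43×10⁻³ / (8.85×10⁻¹² × 0.126) = 3.15.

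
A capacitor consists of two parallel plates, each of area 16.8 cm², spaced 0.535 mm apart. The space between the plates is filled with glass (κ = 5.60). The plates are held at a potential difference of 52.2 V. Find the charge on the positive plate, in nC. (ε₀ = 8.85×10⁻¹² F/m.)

A = 16.8 cm² = 1.68×10⁻³ m².
C = κε₀A/d = 5.60 × 8.85×10⁻¹² × 1.68×10⁻³ / 5.35×10⁻⁴ = 1.56×10⁻¹⁰ F.
Q = CV = 1.56×10⁻¹⁰ × 52.2 = 8.12×10⁻⁹ C.

Q ≈ 8.12 nC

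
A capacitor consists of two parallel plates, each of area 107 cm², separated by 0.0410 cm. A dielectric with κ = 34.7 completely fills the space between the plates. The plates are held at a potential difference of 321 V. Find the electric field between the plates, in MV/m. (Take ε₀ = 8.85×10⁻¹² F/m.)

E = V/d = 321 / 4.10×10⁻⁴ = 7.83×10⁵ V/m.

E ≈ 0.783 MV/m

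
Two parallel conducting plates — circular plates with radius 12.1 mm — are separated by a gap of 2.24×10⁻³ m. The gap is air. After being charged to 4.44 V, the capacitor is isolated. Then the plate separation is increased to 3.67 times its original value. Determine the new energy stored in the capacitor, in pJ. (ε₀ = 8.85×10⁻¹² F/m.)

A = π(12.1 mm)² = 4.60×10⁻⁴ m².
Initially C₁ = ε₀A/d = 8.85×10⁻¹² × 4.60×10⁻⁴ / 2.24×10⁻³ = 1.82×10⁻¹² F.
U₁ = 1.79×10⁻¹¹ J.
Isolated ⇒ Q is held fixed. C₂ = 0.272 C₁ and U = Q²/(2C), so U₂/U₁ = C₁/C₂ = 3.67.
U₂ = 3.67 × 1.79×10⁻¹¹ = 6.57×10⁻¹¹ J.

65.7 pJ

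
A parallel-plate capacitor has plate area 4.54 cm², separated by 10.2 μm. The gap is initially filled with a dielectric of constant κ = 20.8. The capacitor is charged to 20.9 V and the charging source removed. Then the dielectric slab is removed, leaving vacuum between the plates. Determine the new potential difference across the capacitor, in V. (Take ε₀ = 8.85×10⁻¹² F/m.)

435 V

A = 4.54 cm² = 4.54×10⁻⁴ m².
Initially C₁ = κε₀A/d = 20.8 × 8.85×10⁻¹² × 4.54×10⁻⁴ / 1.02×10⁻⁵ = 8.19×10⁻⁹ F.
V₁ = 20.9 V.
Isolated ⇒ Q is held fixed. C₂ = 0.0481 C₁ and V = Q/C, so V₂/V₁ = C₁/C₂ = 20.8.
V₂ = 20.8 × 20.9 = 4.35×10² V.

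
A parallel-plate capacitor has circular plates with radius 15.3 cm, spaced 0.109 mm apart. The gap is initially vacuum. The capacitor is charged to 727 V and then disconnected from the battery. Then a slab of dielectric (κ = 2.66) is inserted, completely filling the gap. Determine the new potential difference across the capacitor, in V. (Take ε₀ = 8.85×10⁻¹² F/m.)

A = π(15.3 cm)² = 7.35×10⁻² m².
Initially C₁ = ε₀A/d = 8.85×10⁻¹² × 7.35×10⁻² / 1.09×10⁻⁴ = 5.97×10⁻⁹ F.
V₁ = 7.27×10² V.
Isolated ⇒ Q is held fixed. C₂ = 2.66 C₁ and V = Q/C, so V₂/V₁ = C₁/C₂ = 0.376.
V₂ = 0.376 × 7.27×10² = 2.73×10² V.

V ≈ 273 V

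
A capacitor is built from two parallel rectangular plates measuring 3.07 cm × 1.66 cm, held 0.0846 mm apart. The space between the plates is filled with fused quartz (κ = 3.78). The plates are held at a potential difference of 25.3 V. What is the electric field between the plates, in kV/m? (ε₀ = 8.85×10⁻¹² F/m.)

E = V/d = 25.3 / 8.46×10⁻⁵ = 2.99×10⁵ V/m.

299 kV/m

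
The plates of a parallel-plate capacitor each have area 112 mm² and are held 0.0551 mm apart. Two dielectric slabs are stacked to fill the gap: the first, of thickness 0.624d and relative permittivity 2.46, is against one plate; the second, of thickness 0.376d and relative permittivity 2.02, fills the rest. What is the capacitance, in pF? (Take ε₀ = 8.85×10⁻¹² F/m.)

C ≈ 40.9 pF

A = 112 mm² = 1.12×10⁻⁴ m².
Stacked slabs ⇒ two capacitors in series, each with the full plate area.
C₁ = κ₁ε₀A/d₁ = 2.46 × 8.85×10⁻¹² × 1.12×10⁻⁴ / 3.44×10⁻⁵ = 7.09×10⁻¹¹ F.
C₂ = κ₂ε₀A/d₂ = 2.02 × 8.85×10⁻¹² × 1.12×10⁻⁴ / 2.07×10⁻⁵ = 9.66×10⁻¹¹ F.
C = (1/C₁ + 1/C₂)⁻¹ = 4.09×10⁻¹¹ F.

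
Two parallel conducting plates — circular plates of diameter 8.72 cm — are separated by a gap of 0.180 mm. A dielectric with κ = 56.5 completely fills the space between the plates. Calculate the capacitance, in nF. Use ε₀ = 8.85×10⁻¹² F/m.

A = π(8.72/2 cm)² = 5.97×10⁻³ m².
C = κε₀A/d = 56.5 × 8.85×10⁻¹² × 5.97×10⁻³ / 1.80×10⁻⁴ = 1.66×10⁻⁸ F.

16.6 nF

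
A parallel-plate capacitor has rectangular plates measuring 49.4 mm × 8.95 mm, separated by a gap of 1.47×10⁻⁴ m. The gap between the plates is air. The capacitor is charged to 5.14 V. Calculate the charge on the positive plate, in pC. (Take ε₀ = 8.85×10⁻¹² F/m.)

137 pC

A = 49.4 × 8.95 mm² = 4.42×10⁻⁴ m².
C = ε₀A/d = 8.85×10⁻¹² × 4.42×10⁻⁴ / 1.47×10⁻⁴ = 2.66×10⁻¹¹ F.
Q = CV = 2.66×10⁻¹¹ × 5.14 = 1.37×10⁻¹⁰ C.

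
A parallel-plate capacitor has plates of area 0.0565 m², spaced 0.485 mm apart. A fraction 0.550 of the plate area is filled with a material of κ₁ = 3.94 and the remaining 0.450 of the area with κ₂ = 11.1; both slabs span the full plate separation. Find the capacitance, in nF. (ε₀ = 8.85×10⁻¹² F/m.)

Side-by-side slabs ⇒ two capacitors in parallel, each spanning the full gap.
C₁ = κ₁ε₀A₁/d = 3.94 × 8.85×10⁻¹² × 3.11×10⁻² / 4.85×10⁻⁴ = 2.23×10⁻⁹ F.
C₂ = κ₂ε₀A₂/d = 11.1 × 8.85×10⁻¹² × 2.54×10⁻² / 4.85×10⁻⁴ = 5.15×10⁻⁹ F.
C = C₁ + C₂ = 7.38×10⁻⁹ F.

7.38 nF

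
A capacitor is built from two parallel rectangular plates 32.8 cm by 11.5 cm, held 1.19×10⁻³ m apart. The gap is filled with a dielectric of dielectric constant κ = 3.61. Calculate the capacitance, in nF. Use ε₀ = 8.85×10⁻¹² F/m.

C ≈ 1.01 nF

A = 32.8 × 11.5 cm² = 3.77×10⁻² m².
C = κε₀A/d = 3.61 × 8.85×10⁻¹² × 3.77×10⁻² / 1.19×10⁻³ = 1.01×10⁻⁹ F.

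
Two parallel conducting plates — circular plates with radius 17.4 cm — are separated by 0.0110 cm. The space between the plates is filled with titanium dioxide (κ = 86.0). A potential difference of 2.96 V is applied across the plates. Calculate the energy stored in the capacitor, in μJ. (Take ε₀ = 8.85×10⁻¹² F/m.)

A = π(17.4 cm)² = 9.51×10⁻² m².
C = κε₀A/d = 86.0 × 8.85×10⁻¹² × 9.51×10⁻² / 1.10×10⁻⁴ = 6.58×10⁻⁷ F.
U = ½CV² = ½ × 6.58×10⁻⁷ × (2.96)² = 2.88×10⁻⁶ J.

U ≈ 2.88 μJ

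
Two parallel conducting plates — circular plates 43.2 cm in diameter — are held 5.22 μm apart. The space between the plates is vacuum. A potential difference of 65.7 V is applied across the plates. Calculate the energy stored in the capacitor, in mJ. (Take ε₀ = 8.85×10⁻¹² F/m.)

U ≈ 0.536 mJ

A = π(43.2/2 cm)² = 0.147 m².
C = ε₀A/d = 8.85×10⁻¹² × 0.147 / 5.22×10⁻⁶ = 2.49×10⁻⁷ F.
U = ½CV² = ½ × 2.49×10⁻⁷ × (65.7)² = 5.36×10⁻⁴ J.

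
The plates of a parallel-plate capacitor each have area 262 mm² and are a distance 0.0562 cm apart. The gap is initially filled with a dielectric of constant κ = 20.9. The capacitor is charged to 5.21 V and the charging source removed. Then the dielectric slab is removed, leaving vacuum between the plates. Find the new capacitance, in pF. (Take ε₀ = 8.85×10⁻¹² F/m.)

4.13 pF

A = 262 mm² = 2.62×10⁻⁴ m².
Initially C₁ = κε₀A/d = 20.9 × 8.85×10⁻¹² × 2.62×10⁻⁴ / 5.62×10⁻⁴ = 8.62×10⁻¹¹ F.
C = κε₀A/d scales with κ, so C₂/C₁ = 1/κ = 1/20.9 = 0.0478.
C₂ = 0.0478 × 8.62×10⁻¹¹ = 4.13×10⁻¹² F.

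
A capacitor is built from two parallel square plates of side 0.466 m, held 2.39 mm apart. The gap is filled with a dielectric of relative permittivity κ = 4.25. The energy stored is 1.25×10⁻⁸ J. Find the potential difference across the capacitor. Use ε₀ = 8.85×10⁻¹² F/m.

V ≈ 2.70 V

A = (0.466 m)² = 0.217 m².
C = κε₀A/d = 4.25 × 8.85×10⁻¹² × 0.217 / 2.39×10⁻³ = 3.42×10⁻⁹ F.
V = √(2U/C) = √(2 × 1.25×10⁻⁸ / 3.42×10⁻⁹) = 2.70 V.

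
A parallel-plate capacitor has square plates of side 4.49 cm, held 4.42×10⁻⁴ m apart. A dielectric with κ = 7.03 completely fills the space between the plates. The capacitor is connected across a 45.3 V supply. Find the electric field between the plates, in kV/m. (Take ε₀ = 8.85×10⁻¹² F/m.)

E ≈ 102 kV/m

E = V/d = 45.3 / 4.42×10⁻⁴ = 1.02×10⁵ V/m.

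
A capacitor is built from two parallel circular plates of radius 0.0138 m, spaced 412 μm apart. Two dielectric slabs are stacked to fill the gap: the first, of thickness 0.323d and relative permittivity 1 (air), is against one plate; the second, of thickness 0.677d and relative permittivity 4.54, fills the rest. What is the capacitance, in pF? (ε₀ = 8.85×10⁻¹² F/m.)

27.2 pF

A = π(0.0138 m)² = 5.98×10⁻⁴ m².
Stacked slabs ⇒ two capacitors in series, each with the full plate area.
C₁ = κ₁ε₀A/d₁ = 1.00 × 8.85×10⁻¹² × 5.98×10⁻⁴ / 1.33×10⁻⁴ = 3.98×10⁻¹¹ F.
C₂ = κ₂ε₀A/d₂ = 4.54 × 8.85×10⁻¹² × 5.98×10⁻⁴ / 2.79×10⁻⁴ = 8.62×10⁻¹¹ F.
C = (1/C₁ + 1/C₂)⁻¹ = 2.72×10⁻¹¹ F.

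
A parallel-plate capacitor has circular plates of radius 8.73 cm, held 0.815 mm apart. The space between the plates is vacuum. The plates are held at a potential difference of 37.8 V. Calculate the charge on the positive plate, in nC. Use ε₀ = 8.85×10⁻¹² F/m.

A = π(8.73 cm)² = 2.39×10⁻² m².
C = ε₀A/d = 8.85×10⁻¹² × 2.39×10⁻² / 8.15×10⁻⁴ = 2.60×10⁻¹⁰ F.
Q = CV = 2.60×10⁻¹⁰ × 37.8 = 9.83×10⁻⁹ C.

Q ≈ 9.83 nC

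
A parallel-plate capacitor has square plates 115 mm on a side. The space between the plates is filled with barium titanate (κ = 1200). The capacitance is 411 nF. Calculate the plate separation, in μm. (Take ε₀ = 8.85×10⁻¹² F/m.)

A = (115 mm)² = 1.32×10⁻² m².
d = κε₀A/C = 1200 × 8.85×10⁻¹² × 1.32×10⁻² / 4.11×10⁻⁷ = 3.42×10⁻⁴ m.

d ≈ 342 μm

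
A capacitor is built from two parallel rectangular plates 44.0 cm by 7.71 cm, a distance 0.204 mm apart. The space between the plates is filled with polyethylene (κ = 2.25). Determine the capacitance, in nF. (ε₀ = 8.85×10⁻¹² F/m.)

A = 44.0 × 7.71 cm² = 3.39×10⁻² m².
C = κε₀A/d = 2.25 × 8.85×10⁻¹² × 3.39×10⁻² / 2.04×10⁻⁴ = 3.31×10⁻⁹ F.

C ≈ 3.31 nF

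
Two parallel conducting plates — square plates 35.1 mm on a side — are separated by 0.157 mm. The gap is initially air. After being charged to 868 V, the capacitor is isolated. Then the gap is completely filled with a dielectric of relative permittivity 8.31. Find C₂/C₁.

C = κε₀A/d scales with κ, so C₂/C₁ = κ = 8.31.

C₂/C₁ ≈ 8.31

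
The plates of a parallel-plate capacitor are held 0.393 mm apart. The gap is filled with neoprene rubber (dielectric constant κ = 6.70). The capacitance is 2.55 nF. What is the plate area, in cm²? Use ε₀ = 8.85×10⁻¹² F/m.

169 cm²

A = Cd/(κε₀) = 2.55×10⁻⁹ × 3.93×10⁻⁴ / (6.70 × 8.85×10⁻¹²) = 1.69×10⁻² m².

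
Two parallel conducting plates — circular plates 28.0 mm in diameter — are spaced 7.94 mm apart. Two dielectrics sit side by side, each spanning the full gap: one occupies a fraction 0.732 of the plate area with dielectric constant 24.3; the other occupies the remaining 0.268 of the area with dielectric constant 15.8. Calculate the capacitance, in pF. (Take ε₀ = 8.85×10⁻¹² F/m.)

A = π(28.0/2 mm)² = 6.16×10⁻⁴ m².
Side-by-side slabs ⇒ two capacitors in parallel, each spanning the full gap.
C₁ = κ₁ε₀A₁/d = 24.3 × 8.85×10⁻¹² × 4.51×10⁻⁴ / 7.94×10⁻³ = 1.22×10⁻¹¹ F.
C₂ = κ₂ε₀A₂/d = 15.8 × 8.85×10⁻¹² × 1.65×10⁻⁴ / 7.94×10⁻³ = 2.91×10⁻¹² F.
C = C₁ + C₂ = 1.51×10⁻¹¹ F.

15.1 pF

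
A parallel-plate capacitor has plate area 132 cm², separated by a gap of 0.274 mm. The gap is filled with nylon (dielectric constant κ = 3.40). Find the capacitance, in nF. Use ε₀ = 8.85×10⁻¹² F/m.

A = 132 cm² = 1.32×10⁻² m².
C = κε₀A/d = 3.40 × 8.85×10⁻¹² × 1.32×10⁻² / 2.74×10⁻⁴ = 1.45×10⁻⁹ F.

C ≈ 1.45 nF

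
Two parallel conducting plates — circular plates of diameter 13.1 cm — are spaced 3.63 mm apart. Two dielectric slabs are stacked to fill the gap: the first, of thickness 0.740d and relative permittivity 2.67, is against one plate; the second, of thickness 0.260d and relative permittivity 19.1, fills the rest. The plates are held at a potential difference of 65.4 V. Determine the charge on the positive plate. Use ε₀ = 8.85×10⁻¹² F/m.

A = π(13.1/2 cm)² = 1.35×10⁻² m².
Stacked slabs ⇒ two capacitors in series, each with the full plate area.
C₁ = κ₁ε₀A/d₁ = 2.67 × 8.85×10⁻¹² × 1.35×10⁻² / 2.69×10⁻³ = 1.19×10⁻¹⁰ F.
C₂ = κ₂ε₀A/d₂ = 19.1 × 8.85×10⁻¹² × 1.35×10⁻² / 9.44×10⁻⁴ = 2.41×10⁻⁹ F.
C = (1/C₁ + 1/C₂)⁻¹ = 1.13×10⁻¹⁰ F.
Q = CV = 1.13×10⁻¹⁰ × 65.4 = 7.39×10⁻⁹ C.

Q ≈ 7.39 nC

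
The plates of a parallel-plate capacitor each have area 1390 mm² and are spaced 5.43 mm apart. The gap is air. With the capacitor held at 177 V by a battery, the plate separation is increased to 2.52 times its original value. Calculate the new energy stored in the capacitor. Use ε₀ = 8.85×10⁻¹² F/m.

14.1 nJ

A = 1390 mm² = 1.39×10⁻³ m².
Initially C₁ = ε₀A/d = 8.85×10⁻¹² × 1.39×10⁻³ / 5.43×10⁻³ = 2.27×10⁻¹² F.
U₁ = 3.55×10⁻⁸ J.
Battery connected ⇒ V is held fixed. C₂ = 0.397 C₁ and U = ½CV², so U₂/U₁ = C₂/C₁ = 0.397.
U₂ = 0.397 × 3.55×10⁻⁸ = 1.41×10⁻⁸ J.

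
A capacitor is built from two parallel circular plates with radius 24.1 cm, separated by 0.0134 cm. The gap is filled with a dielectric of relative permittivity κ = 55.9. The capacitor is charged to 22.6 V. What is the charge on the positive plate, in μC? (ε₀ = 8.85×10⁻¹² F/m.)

A = π(24.1 cm)² = 0.182 m².
C = κε₀A/d = 55.9 × 8.85×10⁻¹² × 0.182 / 1.34×10⁻⁴ = 6.74×10⁻⁷ F.
Q = CV = 6.74×10⁻⁷ × 22.6 = 1.52×10⁻⁵ C.

Q ≈ 15.2 μC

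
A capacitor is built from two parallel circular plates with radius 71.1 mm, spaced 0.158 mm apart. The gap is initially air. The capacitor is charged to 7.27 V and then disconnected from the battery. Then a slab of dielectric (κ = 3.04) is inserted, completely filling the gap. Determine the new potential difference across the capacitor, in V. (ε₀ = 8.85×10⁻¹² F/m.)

V ≈ 2.39 V

A = π(71.1 mm)² = 1.59×10⁻² m².
Initially C₁ = ε₀A/d = 8.85×10⁻¹² × 1.59×10⁻² / 1.58×10⁻⁴ = 8.90×10⁻¹⁰ F.
V₁ = 7.27 V.
Isolated ⇒ Q is held fixed. C₂ = 3.04 C₁ and V = Q/C, so V₂/V₁ = C₁/C₂ = 0.329.
V₂ = 0.329 × 7.27 = 2.39 V.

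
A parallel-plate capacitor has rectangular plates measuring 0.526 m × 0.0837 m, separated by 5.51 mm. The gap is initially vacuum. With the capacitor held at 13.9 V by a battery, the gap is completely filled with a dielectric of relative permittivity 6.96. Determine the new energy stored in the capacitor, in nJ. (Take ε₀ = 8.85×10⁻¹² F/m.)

U ≈ 47.5 nJ

A = 0.526 × 0.0837 m² = 4.40×10⁻² m².
Initially C₁ = ε₀A/d = 8.85×10⁻¹² × 4.40×10⁻² / 5.51×10⁻³ = 7.07×10⁻¹¹ F.
U₁ = 6.83×10⁻⁹ J.
Battery connected ⇒ V is held fixed. C₂ = 6.96 C₁ and U = ½CV², so U₂/U₁ = C₂/C₁ = 6.96.
U₂ = 6.96 × 6.83×10⁻⁹ = 4.75×10⁻⁸ J.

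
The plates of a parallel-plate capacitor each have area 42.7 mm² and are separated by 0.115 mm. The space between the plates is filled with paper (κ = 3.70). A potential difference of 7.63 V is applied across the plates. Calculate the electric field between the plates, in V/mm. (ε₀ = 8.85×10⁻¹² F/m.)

66.3 V/mm

E = V/d = 7.63 / 1.15×10⁻⁴ = 6.63×10⁴ V/m.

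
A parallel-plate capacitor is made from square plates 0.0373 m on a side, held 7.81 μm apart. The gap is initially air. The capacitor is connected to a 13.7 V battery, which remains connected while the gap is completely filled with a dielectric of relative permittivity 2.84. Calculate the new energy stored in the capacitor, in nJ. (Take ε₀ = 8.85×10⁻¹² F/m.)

U ≈ 420 nJ

A = (0.0373 m)² = 1.39×10⁻³ m².
Initially C₁ = ε₀A/d = 8.85×10⁻¹² × 1.39×10⁻³ / 7.81×10⁻⁶ = 1.58×10⁻⁹ F.
U₁ = 1.48×10⁻⁷ J.
Battery connected ⇒ V is held fixed. C₂ = 2.84 C₁ and U = ½CV², so U₂/U₁ = C₂/C₁ = 2.84.
U₂ = 2.84 × 1.48×10⁻⁷ = 4.20×10⁻⁷ J.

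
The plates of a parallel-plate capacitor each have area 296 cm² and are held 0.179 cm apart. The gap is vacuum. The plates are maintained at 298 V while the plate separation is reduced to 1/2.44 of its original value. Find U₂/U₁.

Battery connected ⇒ V is held fixed.
C₂ = 2.44 C₁ and U = ½CV², so U₂/U₁ = C₂/C₁ = 2.44.

2.44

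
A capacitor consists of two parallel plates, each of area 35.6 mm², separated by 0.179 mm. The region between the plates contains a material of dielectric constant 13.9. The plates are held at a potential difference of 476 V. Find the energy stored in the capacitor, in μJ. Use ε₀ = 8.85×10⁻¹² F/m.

U ≈ 2.77 μJ

A = 35.6 mm² = 3.56×10⁻⁵ m².
C = κε₀A/d = 13.9 × 8.85×10⁻¹² × 3.56×10⁻⁵ / 1.79×10⁻⁴ = 2.45×10⁻¹¹ F.
U = ½CV² = ½ × 2.45×10⁻¹¹ × (476)² = 2.77×10⁻⁶ J.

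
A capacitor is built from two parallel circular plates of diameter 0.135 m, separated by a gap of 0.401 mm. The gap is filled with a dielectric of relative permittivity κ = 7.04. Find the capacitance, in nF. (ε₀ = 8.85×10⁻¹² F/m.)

C ≈ 2.22 nF

A = π(0.135/2 m)² = 1.43×10⁻² m².
C = κε₀A/d = 7.04 × 8.85×10⁻¹² × 1.43×10⁻² / 4.01×10⁻⁴ = 2.22×10⁻⁹ F.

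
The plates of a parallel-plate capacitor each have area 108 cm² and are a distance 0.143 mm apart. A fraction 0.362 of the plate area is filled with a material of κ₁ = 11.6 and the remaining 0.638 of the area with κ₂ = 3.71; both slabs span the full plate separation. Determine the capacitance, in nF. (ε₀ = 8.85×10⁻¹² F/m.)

C ≈ 4.39 nF

A = 108 cm² = 1.08×10⁻² m².
Side-by-side slabs ⇒ two capacitors in parallel, each spanning the full gap.
C₁ = κ₁ε₀A₁/d = 11.6 × 8.85×10⁻¹² × 3.91×10⁻³ / 1.43×10⁻⁴ = 2.81×10⁻⁹ F.
C₂ = κ₂ε₀A₂/d = 3.71 × 8.85×10⁻¹² × 6.89×10⁻³ / 1.43×10⁻⁴ = 1.58×10⁻⁹ F.
C = C₁ + C₂ = 4.39×10⁻⁹ F.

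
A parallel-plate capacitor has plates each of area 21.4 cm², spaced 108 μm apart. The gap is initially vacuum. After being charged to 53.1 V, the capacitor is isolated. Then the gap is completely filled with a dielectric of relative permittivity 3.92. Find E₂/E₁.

0.255

Isolated ⇒ Q is held fixed.
V₂ = Q/C₂ = V₁/3.92; E = V/d, so E₂/E₁ = (V₂/V₁)(d₁/d₂) = 0.255.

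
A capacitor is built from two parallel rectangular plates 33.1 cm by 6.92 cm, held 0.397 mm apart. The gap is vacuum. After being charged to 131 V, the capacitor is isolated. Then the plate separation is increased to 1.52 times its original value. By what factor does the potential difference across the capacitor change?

1.52

Isolated ⇒ Q is held fixed.
C₂ = 0.658 C₁ and V = Q/C, so V₂/V₁ = C₁/C₂ = 1.52.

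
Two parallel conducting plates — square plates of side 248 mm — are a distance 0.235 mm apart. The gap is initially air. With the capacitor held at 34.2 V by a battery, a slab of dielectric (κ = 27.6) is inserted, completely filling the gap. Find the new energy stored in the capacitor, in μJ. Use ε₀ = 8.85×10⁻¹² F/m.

A = (248 mm)² = 6.15×10⁻² m².
Initially C₁ = ε₀A/d = 8.85×10⁻¹² × 6.15×10⁻² / 2.35×10⁻⁴ = 2.32×10⁻⁹ F.
U₁ = 1.35×10⁻⁶ J.
Battery connected ⇒ V is held fixed. C₂ = 27.6 C₁ and U = ½CV², so U₂/U₁ = C₂/C₁ = 27.6.
U₂ = 27.6 × 1.35×10⁻⁶ = 3.74×10⁻⁵ J.

U ≈ 37.4 μJ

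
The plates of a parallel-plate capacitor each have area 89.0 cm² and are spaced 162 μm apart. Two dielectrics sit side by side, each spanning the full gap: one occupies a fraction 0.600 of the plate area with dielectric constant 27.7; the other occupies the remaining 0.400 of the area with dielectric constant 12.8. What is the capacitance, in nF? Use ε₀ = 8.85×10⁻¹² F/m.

A = 89.0 cm² = 8.90×10⁻³ m².
Side-by-side slabs ⇒ two capacitors in parallel, each spanning the full gap.
C₁ = κ₁ε₀A₁/d = 27.7 × 8.85×10⁻¹² × 5.34×10⁻³ / 1.62×10⁻⁴ = 8.08×10⁻⁹ F.
C₂ = κ₂ε₀A₂/d = 12.8 × 8.85×10⁻¹² × 3.56×10⁻³ / 1.62×10⁻⁴ = 2.49×10⁻⁹ F.
C = C₁ + C₂ = 1.06×10⁻⁸ F.

10.6 nF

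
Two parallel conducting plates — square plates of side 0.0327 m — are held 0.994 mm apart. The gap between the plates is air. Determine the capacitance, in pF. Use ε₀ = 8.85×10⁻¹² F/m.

C ≈ 9.52 pF

A = (0.0327 m)² = 1.07×10⁻³ m².
C = ε₀A/d = 8.85×10⁻¹² × 1.07×10⁻³ / 9.94×10⁻⁴ = 9.52×10⁻¹² F.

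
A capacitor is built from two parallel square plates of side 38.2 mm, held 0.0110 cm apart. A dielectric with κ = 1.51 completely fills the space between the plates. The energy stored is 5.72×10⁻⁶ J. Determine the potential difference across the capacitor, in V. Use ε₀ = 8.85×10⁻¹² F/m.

A = (38.2 mm)² = 1.46×10⁻³ m².
C = κε₀A/d = 1.51 × 8.85×10⁻¹² × 1.46×10⁻³ / 1.10×10⁻⁴ = 1.77×10⁻¹⁰ F.
V = √(2U/C) = √(2 × 5.72×10⁻⁶ / 1.77×10⁻¹⁰) = 2.54×10² V.

V ≈ 254 V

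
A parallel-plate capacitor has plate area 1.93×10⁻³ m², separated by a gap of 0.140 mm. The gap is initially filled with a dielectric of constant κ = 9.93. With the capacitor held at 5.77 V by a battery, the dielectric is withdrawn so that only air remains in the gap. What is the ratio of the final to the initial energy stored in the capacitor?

0.101

Battery connected ⇒ V is held fixed.
C₂ = 0.101 C₁ and U = ½CV², so U₂/U₁ = C₂/C₁ = 0.101.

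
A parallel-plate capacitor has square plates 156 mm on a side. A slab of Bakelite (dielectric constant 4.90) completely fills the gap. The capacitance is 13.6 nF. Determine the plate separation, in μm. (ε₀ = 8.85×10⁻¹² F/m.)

A = (156 mm)² = 2.43×10⁻² m².
d = κε₀A/C = 4.90 × 8.85×10⁻¹² × 2.43×10⁻² / 1.36×10⁻⁸ = 7.76×10⁻⁵ m.

d ≈ 77.6 μm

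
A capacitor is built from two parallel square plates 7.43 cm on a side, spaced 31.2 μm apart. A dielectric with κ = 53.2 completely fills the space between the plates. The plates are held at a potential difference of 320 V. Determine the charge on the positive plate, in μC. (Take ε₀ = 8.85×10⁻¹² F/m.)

A = (7.43 cm)² = 5.52×10⁻³ m².
C = κε₀A/d = 53.2 × 8.85×10⁻¹² × 5.52×10⁻³ / 3.12×10⁻⁵ = 8.33×10⁻⁸ F.
Q = CV = 8.33×10⁻⁸ × 320 = 2.67×10⁻⁵ C.

26.7 μC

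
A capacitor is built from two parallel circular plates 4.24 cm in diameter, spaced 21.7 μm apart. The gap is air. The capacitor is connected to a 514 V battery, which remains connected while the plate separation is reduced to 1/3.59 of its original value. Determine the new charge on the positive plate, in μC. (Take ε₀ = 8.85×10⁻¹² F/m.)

1.06 μC

A = π(4.24/2 cm)² = 1.41×10⁻³ m².
Initially C₁ = ε₀A/d = 8.85×10⁻¹² × 1.41×10⁻³ / 2.17×10⁻⁵ = 5.76×10⁻¹⁰ F.
Q₁ = 2.96×10⁻⁷ C.
Battery connected ⇒ V is held fixed. C₂ = 3.59 C₁ and Q = CV, so Q₂/Q₁ = C₂/C₁ = 3.59.
Q₂ = 3.59 × 2.96×10⁻⁷ = 1.06×10⁻⁶ C.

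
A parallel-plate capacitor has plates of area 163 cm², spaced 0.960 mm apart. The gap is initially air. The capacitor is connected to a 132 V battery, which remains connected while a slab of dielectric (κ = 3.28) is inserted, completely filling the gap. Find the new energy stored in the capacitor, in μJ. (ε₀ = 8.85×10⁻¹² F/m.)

A = 163 cm² = 1.63×10⁻² m².
Initially C₁ = ε₀A/d = 8.85×10⁻¹² × 1.63×10⁻² / 9.60×10⁻⁴ = 1.50×10⁻¹⁰ F.
U₁ = 1.31×10⁻⁶ J.
Battery connected ⇒ V is held fixed. C₂ = 3.28 C₁ and U = ½CV², so U₂/U₁ = C₂/C₁ = 3.28.
U₂ = 3.28 × 1.31×10⁻⁶ = 4.29×10⁻⁶ J.

U ≈ 4.29 μJ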